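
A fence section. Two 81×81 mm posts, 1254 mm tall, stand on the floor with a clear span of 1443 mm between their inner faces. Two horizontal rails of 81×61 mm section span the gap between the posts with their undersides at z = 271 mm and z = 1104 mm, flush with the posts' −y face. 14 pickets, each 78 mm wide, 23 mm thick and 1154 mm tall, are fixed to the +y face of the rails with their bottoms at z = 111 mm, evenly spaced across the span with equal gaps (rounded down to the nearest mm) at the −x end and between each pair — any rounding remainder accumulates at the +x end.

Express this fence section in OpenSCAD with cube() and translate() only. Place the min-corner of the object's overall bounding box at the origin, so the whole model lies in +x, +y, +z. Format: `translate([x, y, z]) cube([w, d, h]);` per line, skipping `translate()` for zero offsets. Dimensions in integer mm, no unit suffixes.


cube([81, 81, 1254]);
translate([1524, 0, 0]) cube([81, 81, 1254]);
translate([81, 0, 271]) cube([1443, 81, 61]);
translate([81, 0, 1104]) cube([1443, 81, 61]);
translate([104, 81, 111]) cube([78, 23, 1154]);
translate([205, 81, 111]) cube([78, 23, 1154]);
translate([306, 81, 111]) cube([78, 23, 1154]);
translate([407, 81, 111]) cube([78, 23, 1154]);
translate([508, 81, 111]) cube([78, 23, 1154]);
translate([609, 81, 111]) cube([78, 23, 1154]);
translate([710, 81, 111]) cube([78, 23, 1154]);
translate([811, 81, 111]) cube([78, 23, 1154]);
translate([912, 81, 111]) cube([78, 23, 1154]);
translate([1013, 81, 111]) cube([78, 23, 1154]);
translate([1114, 81, 111]) cube([78, 23, 1154]);
translate([1215, 81, 111]) cube([78, 23, 1154]);
translate([1316, 81, 111]) cube([78, 23, 1154]);
translate([1417, 81, 111]) cube([78, 23, 1154]);


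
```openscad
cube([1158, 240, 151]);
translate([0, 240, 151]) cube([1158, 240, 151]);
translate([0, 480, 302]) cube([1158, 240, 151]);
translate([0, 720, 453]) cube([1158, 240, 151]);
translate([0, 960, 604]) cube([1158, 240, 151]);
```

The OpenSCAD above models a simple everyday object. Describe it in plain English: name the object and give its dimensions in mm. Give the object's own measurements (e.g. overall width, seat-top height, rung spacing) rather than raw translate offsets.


A straight staircase of 5 solid steps. Each step is 1158 mm wide (x), 240 mm deep (y, the going) and 151 mm tall (the rise). The first step rests on the floor; each subsequent step sits one going further in +y and one rise higher in +z, directly behind and above the previous step with no overlap.


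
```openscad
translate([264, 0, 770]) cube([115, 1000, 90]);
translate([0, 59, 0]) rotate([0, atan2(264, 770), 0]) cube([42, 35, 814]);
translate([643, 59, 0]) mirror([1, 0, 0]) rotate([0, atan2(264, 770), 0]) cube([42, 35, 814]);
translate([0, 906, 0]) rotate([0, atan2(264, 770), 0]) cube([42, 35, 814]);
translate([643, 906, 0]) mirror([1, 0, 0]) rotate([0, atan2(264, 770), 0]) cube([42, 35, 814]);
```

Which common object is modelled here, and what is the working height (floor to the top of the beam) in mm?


A sawhorse. The overall height is 860 mm.

A beam across two mirrored pairs of raked legs — a sawhorse. The beam's underside is at z = 770 (matching the legs' vertical rise in atan2(264, 770)) and the beam is 90 mm tall, so its top is at 770 + 90 = 860 mm. The raked legs top out at the beam's underside, so that is the highest point.


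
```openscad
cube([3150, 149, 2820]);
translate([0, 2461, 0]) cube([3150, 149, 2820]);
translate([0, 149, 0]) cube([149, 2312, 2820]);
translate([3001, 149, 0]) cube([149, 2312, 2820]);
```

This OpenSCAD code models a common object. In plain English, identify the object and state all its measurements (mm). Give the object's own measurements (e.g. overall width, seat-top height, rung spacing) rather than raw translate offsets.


The wall frame of a small rectangular building: four walls, each 2820 mm tall and 149 mm thick, enclosing a footprint 3150 mm (x) by 2610 mm (y) outside-to-outside, with no floor or roof. The front and back walls (the −y and +y sides) span the full width; the two side walls fit between them.


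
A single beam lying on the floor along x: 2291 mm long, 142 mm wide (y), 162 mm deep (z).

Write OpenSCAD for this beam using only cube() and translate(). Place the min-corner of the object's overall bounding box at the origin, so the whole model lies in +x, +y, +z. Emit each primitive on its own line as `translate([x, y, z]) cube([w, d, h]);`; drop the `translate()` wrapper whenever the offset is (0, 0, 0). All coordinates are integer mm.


cube([2291, 142, 162]);


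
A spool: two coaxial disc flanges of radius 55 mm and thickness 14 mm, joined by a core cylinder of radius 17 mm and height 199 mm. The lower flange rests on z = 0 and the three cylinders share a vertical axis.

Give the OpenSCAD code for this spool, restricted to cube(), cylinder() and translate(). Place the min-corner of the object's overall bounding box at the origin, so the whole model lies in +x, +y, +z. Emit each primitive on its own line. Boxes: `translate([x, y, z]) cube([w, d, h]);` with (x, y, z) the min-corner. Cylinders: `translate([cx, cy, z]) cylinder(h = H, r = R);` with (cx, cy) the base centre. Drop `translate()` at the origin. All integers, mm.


translate([55, 55, 0]) cylinder(h = 14, r = 55);
translate([55, 55, 14]) cylinder(h = 199, r = 17);
translate([55, 55, 213]) cylinder(h = 14, r = 55);


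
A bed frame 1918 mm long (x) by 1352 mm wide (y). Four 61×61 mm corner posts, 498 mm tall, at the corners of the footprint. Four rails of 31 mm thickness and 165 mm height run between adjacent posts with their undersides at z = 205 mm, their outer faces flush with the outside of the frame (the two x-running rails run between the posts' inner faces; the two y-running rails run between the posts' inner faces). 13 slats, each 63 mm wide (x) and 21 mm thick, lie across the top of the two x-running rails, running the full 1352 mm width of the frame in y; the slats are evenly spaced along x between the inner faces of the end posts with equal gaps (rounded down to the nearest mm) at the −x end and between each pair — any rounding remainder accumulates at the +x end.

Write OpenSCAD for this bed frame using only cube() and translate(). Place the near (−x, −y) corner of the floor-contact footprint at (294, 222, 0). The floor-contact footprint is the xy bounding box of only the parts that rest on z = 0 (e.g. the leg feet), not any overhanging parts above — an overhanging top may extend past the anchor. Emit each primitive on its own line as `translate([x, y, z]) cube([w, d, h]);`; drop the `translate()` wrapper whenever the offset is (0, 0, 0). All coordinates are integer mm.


translate([294, 222, 0]) cube([61, 61, 498]);
translate([294, 1513, 0]) cube([61, 61, 498]);
translate([2151, 222, 0]) cube([61, 61, 498]);
translate([2151, 1513, 0]) cube([61, 61, 498]);
translate([355, 222, 205]) cube([1796, 31, 165]);
translate([355, 1543, 205]) cube([1796, 31, 165]);
translate([294, 283, 205]) cube([31, 1230, 165]);
translate([2181, 283, 205]) cube([31, 1230, 165]);
translate([424, 222, 370]) cube([63, 1352, 21]);
translate([556, 222, 370]) cube([63, 1352, 21]);
translate([688, 222, 370]) cube([63, 1352, 21]);
translate([820, 222, 370]) cube([63, 1352, 21]);
translate([952, 222, 370]) cube([63, 1352, 21]);
translate([1084, 222, 370]) cube([63, 1352, 21]);
translate([1216, 222, 370]) cube([63, 1352, 21]);
translate([1348, 222, 370]) cube([63, 1352, 21]);
translate([1480, 222, 370]) cube([63, 1352, 21]);
translate([1612, 222, 370]) cube([63, 1352, 21]);
translate([1744, 222, 370]) cube([63, 1352, 21]);
translate([1876, 222, 370]) cube([63, 1352, 21]);
translate([2008, 222, 370]) cube([63, 1352, 21]);


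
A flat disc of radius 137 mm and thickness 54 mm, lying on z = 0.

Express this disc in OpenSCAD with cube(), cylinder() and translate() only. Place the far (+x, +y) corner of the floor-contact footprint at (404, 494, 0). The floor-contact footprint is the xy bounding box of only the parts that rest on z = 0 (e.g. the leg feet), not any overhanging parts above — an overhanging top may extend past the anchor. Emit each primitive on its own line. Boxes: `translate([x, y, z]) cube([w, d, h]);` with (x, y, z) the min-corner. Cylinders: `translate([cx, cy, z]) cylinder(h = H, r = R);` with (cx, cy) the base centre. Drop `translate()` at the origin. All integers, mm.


translate([267, 357, 0]) cylinder(h = 54, r = 137);


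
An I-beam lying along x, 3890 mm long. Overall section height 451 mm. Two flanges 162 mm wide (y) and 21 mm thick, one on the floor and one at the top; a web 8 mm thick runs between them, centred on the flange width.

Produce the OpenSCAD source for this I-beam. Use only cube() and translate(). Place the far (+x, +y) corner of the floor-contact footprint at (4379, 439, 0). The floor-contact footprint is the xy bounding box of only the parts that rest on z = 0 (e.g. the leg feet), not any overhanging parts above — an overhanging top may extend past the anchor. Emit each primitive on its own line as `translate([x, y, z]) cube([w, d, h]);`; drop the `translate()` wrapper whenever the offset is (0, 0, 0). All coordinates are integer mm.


translate([489, 277, 0]) cube([3890, 162, 21]);
translate([489, 354, 21]) cube([3890, 8, 409]);
translate([489, 277, 430]) cube([3890, 162, 21]);


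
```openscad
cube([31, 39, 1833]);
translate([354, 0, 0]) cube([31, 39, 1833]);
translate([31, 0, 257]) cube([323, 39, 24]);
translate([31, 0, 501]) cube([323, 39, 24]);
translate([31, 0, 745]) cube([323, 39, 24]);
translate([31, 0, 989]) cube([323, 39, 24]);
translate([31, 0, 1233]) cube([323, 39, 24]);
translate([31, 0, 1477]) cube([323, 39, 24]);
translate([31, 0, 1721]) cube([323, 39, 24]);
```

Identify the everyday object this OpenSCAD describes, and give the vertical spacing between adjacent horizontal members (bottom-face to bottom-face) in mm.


A ladder. The rung spacing is 244 mm.

Two tall 31×39 posts with 7 short bars between them — a ladder. Adjacent rungs sit at z = 257 and z = 501, so the spacing is 501 − 257 = 244 mm.


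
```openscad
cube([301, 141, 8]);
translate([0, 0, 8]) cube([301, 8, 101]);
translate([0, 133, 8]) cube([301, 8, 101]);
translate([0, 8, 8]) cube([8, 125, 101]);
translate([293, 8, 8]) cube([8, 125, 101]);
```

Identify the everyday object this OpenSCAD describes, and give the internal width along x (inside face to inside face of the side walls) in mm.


An open box. The internal width is 285 mm.

A 301×141 base slab with four walls standing on it — an open box. The base is 301 mm wide and the walls are 8 mm thick, so the internal width is 301 − 2 × 8 = 285 mm.


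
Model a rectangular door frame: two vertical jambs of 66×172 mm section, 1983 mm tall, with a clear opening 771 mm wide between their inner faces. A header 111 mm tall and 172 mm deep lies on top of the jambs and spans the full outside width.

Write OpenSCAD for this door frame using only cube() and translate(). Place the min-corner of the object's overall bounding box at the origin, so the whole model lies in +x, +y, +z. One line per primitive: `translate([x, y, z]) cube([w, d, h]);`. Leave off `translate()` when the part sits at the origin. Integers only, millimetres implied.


cube([66, 172, 1983]);
translate([837, 0, 0]) cube([66, 172, 1983]);
translate([0, 0, 1983]) cube([903, 172, 111]);


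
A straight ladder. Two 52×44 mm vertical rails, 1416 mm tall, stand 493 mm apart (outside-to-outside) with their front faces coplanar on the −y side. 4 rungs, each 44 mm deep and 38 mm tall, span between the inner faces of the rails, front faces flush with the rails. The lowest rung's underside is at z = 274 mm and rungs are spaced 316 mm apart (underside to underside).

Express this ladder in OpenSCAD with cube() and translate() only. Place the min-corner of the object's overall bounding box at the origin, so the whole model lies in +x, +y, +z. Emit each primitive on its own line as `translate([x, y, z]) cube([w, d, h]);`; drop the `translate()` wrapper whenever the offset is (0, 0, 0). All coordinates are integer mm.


cube([52, 44, 1416]);
translate([441, 0, 0]) cube([52, 44, 1416]);
translate([52, 0, 274]) cube([389, 44, 38]);
translate([52, 0, 590]) cube([389, 44, 38]);
translate([52, 0, 906]) cube([389, 44, 38]);
translate([52, 0, 1222]) cube([389, 44, 38]);


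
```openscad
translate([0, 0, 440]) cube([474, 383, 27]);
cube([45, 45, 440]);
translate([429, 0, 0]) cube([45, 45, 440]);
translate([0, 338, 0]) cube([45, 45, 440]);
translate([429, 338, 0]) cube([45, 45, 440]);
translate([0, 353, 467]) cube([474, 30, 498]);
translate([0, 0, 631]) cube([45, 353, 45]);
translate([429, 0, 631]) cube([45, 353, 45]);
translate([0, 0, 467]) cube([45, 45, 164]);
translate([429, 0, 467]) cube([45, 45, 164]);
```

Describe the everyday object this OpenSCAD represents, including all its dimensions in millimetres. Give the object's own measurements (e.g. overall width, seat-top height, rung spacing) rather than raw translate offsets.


A chair. The seat is a 474×383×27 mm slab with its top at z = 467 mm, on four 45×45 mm corner legs (flush with the seat edges, standing on z = 0). A flat backrest 30 mm thick, 498 mm tall, spans the full seat width and rises from the seat top along its +y edge, rear face flush with the rear of the seat. Two armrests of 45×45 mm section run along each side from the seat's front edge to the front of the backrest, top faces 209 mm above the seat top and outer faces flush with the seat's x-edges; a 45×45 mm post under the front of each armrest stands on the seat at the front corner.


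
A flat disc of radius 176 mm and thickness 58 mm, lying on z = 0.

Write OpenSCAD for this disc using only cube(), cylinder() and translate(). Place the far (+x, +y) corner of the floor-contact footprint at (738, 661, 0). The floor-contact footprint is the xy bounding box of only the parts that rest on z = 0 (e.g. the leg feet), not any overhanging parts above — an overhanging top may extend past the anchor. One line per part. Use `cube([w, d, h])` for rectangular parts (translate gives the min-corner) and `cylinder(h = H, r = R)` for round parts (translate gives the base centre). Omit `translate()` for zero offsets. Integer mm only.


translate([562, 485, 0]) cylinder(h = 58, r = 176);


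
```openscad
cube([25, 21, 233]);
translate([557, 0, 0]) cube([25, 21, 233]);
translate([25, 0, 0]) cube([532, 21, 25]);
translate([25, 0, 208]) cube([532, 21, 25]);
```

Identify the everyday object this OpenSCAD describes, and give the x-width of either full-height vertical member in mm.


A picture frame. The border width is 25 mm.

Four thin pieces enclosing a rectangular opening — a picture frame. The two full-height stiles are 233 mm tall; the top rail sits at z = 208 and is 25 mm tall, so the border above the opening is 233 − 208 = 25 mm, matching the stile x-width.


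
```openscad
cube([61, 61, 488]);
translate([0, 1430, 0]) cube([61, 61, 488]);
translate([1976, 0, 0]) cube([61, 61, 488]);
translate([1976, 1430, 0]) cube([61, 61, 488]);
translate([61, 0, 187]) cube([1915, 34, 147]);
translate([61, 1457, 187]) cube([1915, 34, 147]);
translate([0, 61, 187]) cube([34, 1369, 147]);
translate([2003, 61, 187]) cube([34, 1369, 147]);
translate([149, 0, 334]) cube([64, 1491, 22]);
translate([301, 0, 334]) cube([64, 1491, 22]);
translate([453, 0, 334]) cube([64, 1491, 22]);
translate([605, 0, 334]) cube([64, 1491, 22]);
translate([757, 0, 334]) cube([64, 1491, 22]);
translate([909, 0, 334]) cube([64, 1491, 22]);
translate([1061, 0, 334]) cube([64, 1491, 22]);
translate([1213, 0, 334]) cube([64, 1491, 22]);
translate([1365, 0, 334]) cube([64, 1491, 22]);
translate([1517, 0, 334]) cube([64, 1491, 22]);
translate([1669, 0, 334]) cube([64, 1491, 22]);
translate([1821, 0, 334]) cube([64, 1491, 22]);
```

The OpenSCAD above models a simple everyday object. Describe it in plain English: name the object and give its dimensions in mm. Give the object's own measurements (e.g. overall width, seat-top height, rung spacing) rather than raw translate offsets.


A bed frame 2037 mm long (x) by 1491 mm wide (y). Four 61×61 mm corner posts, 488 mm tall, at the corners of the footprint. Four rails of 34 mm thickness and 147 mm height run between adjacent posts with their undersides at z = 187 mm, their outer faces flush with the outside of the frame (the two x-running rails run between the posts' inner faces; the two y-running rails run between the posts' inner faces). 12 slats, each 64 mm wide (x) and 22 mm thick, lie across the top of the two x-running rails, running the full 1491 mm width of the frame in y; along x they sit between the end posts with a 88 mm gap after the −x posts and between neighbouring slats, leaving 91 mm before the +x posts.


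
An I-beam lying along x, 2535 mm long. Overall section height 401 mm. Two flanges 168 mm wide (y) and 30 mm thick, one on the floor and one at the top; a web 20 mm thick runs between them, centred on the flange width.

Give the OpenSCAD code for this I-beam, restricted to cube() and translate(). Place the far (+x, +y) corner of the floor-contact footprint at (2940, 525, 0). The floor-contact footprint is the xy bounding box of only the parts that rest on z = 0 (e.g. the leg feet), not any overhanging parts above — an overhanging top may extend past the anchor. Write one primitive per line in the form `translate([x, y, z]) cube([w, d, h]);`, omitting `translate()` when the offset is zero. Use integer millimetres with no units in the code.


translate([405, 357, 0]) cube([2535, 168, 30]);
translate([405, 431, 30]) cube([2535, 20, 341]);
translate([405, 357, 371]) cube([2535, 168, 30]);


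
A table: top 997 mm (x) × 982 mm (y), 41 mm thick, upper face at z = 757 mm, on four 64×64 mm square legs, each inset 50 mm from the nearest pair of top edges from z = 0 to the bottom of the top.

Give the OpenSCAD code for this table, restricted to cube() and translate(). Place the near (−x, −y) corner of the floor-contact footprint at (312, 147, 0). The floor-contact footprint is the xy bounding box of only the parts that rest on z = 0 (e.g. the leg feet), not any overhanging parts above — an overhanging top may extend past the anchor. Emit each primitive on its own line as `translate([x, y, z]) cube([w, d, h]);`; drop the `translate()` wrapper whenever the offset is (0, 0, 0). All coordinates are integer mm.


translate([262, 97, 716]) cube([997, 982, 41]);
translate([312, 147, 0]) cube([64, 64, 716]);
translate([1145, 147, 0]) cube([64, 64, 716]);
translate([312, 965, 0]) cube([64, 64, 716]);
translate([1145, 965, 0]) cube([64, 64, 716]);


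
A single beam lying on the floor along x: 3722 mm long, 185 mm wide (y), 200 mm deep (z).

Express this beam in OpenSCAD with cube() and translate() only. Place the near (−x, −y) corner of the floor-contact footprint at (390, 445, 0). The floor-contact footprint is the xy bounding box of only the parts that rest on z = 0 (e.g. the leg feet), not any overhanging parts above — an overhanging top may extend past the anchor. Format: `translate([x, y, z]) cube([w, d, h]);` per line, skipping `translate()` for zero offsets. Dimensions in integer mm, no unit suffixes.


translate([390, 445, 0]) cube([3722, 185, 200]);


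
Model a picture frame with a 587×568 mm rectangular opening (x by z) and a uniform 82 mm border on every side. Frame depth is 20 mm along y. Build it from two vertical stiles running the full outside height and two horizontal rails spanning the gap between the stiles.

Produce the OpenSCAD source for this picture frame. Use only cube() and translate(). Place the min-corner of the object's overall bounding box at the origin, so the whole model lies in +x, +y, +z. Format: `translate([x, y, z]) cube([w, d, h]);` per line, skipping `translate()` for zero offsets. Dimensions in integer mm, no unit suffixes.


cube([82, 20, 732]);
translate([669, 0, 0]) cube([82, 20, 732]);
translate([82, 0, 0]) cube([587, 20, 82]);
translate([82, 0, 650]) cube([587, 20, 82]);


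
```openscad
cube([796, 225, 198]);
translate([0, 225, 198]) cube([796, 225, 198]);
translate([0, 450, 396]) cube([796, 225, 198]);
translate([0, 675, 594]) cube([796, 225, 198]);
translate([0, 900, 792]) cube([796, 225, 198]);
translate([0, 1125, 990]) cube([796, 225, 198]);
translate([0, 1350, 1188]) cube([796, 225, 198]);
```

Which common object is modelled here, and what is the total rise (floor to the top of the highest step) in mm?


A staircase. The total rise is 1386 mm.

7 identical blocks, each offset up and back from the previous — a staircase. Each step is 198 mm tall and there are 7 of them, so the total rise is 7 × 198 = 1386 mm.


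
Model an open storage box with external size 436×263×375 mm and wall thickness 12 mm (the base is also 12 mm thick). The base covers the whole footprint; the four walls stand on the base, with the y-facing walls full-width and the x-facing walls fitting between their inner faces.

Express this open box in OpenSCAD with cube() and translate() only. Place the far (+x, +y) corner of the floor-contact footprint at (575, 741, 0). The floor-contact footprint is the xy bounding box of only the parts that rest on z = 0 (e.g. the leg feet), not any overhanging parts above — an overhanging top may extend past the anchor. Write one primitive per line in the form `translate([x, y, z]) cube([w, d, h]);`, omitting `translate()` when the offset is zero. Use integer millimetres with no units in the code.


translate([139, 478, 0]) cube([436, 263, 12]);
translate([139, 478, 12]) cube([436, 12, 363]);
translate([139, 729, 12]) cube([436, 12, 363]);
translate([139, 490, 12]) cube([12, 239, 363]);
translate([563, 490, 12]) cube([12, 239, 363]);


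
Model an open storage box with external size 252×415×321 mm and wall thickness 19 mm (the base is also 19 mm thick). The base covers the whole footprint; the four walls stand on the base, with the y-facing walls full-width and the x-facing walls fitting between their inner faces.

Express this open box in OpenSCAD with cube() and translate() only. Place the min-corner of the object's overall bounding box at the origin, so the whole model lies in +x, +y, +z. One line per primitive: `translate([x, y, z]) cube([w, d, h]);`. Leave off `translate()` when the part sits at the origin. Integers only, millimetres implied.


cube([252, 415, 19]);
translate([0, 0, 19]) cube([252, 19, 302]);
translate([0, 396, 19]) cube([252, 19, 302]);
translate([0, 19, 19]) cube([19, 377, 302]);
translate([233, 19, 19]) cube([19, 377, 302]);


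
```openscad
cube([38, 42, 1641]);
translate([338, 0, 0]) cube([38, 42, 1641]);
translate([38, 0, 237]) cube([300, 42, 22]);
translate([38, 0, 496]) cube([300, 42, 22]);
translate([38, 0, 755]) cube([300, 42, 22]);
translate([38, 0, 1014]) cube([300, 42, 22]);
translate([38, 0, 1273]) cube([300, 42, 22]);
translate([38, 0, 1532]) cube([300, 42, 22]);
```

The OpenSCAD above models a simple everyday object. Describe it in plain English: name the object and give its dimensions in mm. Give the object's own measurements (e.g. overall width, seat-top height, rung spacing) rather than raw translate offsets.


A straight ladder. Two 38×42 mm vertical rails, 1641 mm tall, stand 376 mm apart (outside-to-outside) with their front faces coplanar on the −y side. 6 rungs, each 42 mm deep and 22 mm tall, span between the inner faces of the rails, front faces flush with the rails. The lowest rung's underside is at z = 237 mm and rungs are spaced 259 mm apart (underside to underside).


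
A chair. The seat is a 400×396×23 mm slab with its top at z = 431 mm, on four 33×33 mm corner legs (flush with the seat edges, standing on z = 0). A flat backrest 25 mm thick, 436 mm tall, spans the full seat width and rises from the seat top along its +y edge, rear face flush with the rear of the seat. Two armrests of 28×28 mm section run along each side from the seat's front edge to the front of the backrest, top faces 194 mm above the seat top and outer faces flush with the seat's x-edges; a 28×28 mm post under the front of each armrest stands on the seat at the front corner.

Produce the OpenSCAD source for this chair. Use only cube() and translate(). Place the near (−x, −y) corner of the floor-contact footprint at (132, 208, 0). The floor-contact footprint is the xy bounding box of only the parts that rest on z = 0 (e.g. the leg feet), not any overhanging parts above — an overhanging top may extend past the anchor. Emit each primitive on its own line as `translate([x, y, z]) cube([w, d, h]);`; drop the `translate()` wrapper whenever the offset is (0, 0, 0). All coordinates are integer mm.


translate([132, 208, 408]) cube([400, 396, 23]);
translate([132, 208, 0]) cube([33, 33, 408]);
translate([499, 208, 0]) cube([33, 33, 408]);
translate([132, 571, 0]) cube([33, 33, 408]);
translate([499, 571, 0]) cube([33, 33, 408]);
translate([132, 579, 431]) cube([400, 25, 436]);
translate([132, 208, 597]) cube([28, 371, 28]);
translate([504, 208, 597]) cube([28, 371, 28]);
translate([132, 208, 431]) cube([28, 28, 166]);
translate([504, 208, 431]) cube([28, 28, 166]);


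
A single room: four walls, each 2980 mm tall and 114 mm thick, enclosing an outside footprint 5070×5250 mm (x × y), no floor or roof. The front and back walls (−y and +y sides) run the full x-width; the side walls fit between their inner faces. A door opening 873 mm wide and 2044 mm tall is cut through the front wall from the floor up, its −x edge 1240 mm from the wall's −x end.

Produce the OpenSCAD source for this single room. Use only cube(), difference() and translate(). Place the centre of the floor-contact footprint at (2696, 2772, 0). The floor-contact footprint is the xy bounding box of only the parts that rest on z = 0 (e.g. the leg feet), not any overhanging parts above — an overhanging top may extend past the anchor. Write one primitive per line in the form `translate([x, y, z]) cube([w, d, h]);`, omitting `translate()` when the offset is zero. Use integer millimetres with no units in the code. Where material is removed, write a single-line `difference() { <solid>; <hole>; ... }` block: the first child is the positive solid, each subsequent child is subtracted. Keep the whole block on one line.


difference() { translate([161, 147, 0]) cube([5070, 114, 2980]); translate([1401, 147, 0]) cube([873, 114, 2044]); }
translate([161, 5283, 0]) cube([5070, 114, 2980]);
translate([161, 261, 0]) cube([114, 5022, 2980]);
translate([5117, 261, 0]) cube([114, 5022, 2980]);


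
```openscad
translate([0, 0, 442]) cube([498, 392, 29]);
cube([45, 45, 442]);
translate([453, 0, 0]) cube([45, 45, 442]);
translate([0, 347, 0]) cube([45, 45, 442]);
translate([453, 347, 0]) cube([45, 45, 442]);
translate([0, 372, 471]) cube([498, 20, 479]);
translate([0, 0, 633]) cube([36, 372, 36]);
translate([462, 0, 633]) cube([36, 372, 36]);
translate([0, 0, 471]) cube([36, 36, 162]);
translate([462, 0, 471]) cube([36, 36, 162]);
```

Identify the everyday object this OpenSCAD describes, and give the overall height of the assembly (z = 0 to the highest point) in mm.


A chair. The overall height is 950 mm.

A slab on four corner posts with a tall panel at the back — a chair. The seat slab sits at z = 442 with thickness 29, and the 479 mm backrest starts at the seat top, so the overall height is 442 + 29 + 479 = 950 mm.


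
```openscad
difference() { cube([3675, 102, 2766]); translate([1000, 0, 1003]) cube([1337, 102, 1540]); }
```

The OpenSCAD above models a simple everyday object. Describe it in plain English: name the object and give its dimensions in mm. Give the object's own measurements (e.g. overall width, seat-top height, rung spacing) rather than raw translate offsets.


A wall 3675 mm long (x), 102 mm thick (y), 2766 mm tall, with a rectangular window opening cut through it. The opening is 1337 mm wide and 1540 mm tall; its sill is at z = 1003 mm and its near (−x) edge is 1000 mm from the wall's −x end. The opening passes through the full wall thickness.


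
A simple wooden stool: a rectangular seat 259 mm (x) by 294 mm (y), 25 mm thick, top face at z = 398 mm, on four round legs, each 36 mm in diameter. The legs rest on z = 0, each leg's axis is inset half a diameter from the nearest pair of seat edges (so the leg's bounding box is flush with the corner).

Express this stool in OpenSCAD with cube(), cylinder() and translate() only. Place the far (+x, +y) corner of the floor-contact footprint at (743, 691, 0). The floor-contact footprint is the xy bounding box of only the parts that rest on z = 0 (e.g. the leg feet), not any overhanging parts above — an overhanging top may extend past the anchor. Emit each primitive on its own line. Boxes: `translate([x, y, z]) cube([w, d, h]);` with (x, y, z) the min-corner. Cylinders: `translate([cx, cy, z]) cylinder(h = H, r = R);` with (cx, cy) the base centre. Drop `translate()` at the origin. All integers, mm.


translate([484, 397, 373]) cube([259, 294, 25]);
translate([502, 415, 0]) cylinder(h = 373, r = 18);
translate([725, 415, 0]) cylinder(h = 373, r = 18);
translate([502, 673, 0]) cylinder(h = 373, r = 18);
translate([725, 673, 0]) cylinder(h = 373, r = 18);


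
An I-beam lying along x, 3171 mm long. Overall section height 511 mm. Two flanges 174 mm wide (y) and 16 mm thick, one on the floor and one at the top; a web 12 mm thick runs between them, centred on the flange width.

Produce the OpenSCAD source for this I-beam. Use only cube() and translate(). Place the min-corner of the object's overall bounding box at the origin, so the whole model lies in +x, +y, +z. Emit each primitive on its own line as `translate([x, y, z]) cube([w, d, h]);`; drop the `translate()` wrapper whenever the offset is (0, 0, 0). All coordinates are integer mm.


cube([3171, 174, 16]);
translate([0, 81, 16]) cube([3171, 12, 479]);
translate([0, 0, 495]) cube([3171, 174, 16]);


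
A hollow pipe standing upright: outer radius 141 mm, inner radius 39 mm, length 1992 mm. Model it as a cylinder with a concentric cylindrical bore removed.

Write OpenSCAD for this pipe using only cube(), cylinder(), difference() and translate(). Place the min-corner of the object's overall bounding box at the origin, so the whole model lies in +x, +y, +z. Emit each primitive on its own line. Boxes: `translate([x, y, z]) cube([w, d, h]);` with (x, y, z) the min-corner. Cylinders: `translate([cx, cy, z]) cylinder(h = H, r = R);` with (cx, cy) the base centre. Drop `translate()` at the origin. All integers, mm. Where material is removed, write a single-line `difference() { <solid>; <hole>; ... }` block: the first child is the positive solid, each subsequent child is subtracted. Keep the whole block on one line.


difference() { translate([141, 141, 0]) cylinder(h = 1992, r = 141); translate([141, 141, 0]) cylinder(h = 1992, r = 39); }


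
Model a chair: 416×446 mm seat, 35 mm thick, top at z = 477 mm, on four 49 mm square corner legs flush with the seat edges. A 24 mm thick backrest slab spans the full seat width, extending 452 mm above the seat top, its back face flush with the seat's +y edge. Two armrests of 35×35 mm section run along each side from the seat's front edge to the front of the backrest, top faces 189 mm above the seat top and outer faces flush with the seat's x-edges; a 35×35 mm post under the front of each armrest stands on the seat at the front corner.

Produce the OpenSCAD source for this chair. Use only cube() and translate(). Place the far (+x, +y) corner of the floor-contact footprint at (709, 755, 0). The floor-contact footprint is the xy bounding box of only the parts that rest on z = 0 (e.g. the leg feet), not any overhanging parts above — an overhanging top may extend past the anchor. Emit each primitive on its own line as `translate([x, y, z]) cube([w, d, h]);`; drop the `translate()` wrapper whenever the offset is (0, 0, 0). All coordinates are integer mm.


// leg_h = 477 - 35 = 442
// arm post h = 189 - 35 = 154
translate([293, 309, 442]) cube([416, 446, 35]);
translate([293, 309, 0]) cube([49, 49, 442]);
translate([660, 309, 0]) cube([49, 49, 442]);
translate([293, 706, 0]) cube([49, 49, 442]);
translate([660, 706, 0]) cube([49, 49, 442]);
translate([293, 731, 477]) cube([416, 24, 452]);
translate([293, 309, 631]) cube([35, 422, 35]);
translate([674, 309, 631]) cube([35, 422, 35]);
translate([293, 309, 477]) cube([35, 35, 154]);
translate([674, 309, 477]) cube([35, 35, 154]);


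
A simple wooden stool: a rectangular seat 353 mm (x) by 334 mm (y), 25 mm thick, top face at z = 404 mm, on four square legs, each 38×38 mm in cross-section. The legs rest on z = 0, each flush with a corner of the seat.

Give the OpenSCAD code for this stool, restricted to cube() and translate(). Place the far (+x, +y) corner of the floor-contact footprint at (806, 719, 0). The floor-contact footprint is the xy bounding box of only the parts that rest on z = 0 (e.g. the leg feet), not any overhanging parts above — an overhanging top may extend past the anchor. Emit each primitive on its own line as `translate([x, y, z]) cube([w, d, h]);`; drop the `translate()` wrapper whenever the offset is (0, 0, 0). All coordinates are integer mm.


translate([453, 385, 379]) cube([353, 334, 25]);
translate([453, 385, 0]) cube([38, 38, 379]);
translate([768, 385, 0]) cube([38, 38, 379]);
translate([453, 681, 0]) cube([38, 38, 379]);
translate([768, 681, 0]) cube([38, 38, 379]);


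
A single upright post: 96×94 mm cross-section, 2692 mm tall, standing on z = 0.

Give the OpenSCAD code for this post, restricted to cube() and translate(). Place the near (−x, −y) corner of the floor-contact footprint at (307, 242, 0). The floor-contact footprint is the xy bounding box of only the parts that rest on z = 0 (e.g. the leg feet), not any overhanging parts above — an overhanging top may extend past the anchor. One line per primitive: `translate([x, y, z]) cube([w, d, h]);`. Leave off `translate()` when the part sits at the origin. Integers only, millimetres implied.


translate([307, 242, 0]) cube([96, 94, 2692]);


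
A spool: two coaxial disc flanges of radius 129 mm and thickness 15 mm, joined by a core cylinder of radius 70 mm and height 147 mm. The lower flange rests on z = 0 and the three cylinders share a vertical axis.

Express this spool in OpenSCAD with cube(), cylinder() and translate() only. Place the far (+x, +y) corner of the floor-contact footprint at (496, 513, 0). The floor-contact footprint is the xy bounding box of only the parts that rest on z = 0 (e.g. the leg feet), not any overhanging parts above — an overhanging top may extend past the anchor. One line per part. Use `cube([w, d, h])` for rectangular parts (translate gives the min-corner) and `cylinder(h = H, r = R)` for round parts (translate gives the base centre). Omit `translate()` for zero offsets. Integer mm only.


translate([367, 384, 0]) cylinder(h = 15, r = 129);
translate([367, 384, 15]) cylinder(h = 147, r = 70);
translate([367, 384, 162]) cylinder(h = 15, r = 129);


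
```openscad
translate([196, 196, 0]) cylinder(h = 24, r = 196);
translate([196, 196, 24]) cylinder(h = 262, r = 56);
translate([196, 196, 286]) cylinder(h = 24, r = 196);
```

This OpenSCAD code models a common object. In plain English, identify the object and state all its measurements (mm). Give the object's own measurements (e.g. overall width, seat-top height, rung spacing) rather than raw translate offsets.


A spool: two coaxial disc flanges of radius 196 mm and thickness 24 mm, joined by a core cylinder of radius 56 mm and height 262 mm. The lower flange rests on z = 0 and the three cylinders share a vertical axis.


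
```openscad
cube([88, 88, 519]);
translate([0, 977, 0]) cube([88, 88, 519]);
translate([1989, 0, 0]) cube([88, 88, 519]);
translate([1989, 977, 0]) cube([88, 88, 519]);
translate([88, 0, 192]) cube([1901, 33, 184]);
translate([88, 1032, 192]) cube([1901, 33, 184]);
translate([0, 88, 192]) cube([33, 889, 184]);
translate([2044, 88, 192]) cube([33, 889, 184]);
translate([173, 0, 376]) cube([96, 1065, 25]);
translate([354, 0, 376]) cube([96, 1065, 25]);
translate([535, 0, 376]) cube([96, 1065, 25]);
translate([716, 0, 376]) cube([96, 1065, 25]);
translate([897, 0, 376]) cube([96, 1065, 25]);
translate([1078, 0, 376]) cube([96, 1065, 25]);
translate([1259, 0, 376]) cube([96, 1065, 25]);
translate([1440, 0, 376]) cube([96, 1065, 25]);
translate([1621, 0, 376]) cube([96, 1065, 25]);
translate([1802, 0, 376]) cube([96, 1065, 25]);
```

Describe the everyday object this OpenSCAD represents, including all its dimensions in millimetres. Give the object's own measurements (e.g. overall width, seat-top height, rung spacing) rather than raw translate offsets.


A bed frame 2077 mm long (x) by 1065 mm wide (y). Four 88×88 mm corner posts, 519 mm tall, at the corners of the footprint. Four rails of 33 mm thickness and 184 mm height run between adjacent posts with their undersides at z = 192 mm, their outer faces flush with the outside of the frame (the two x-running rails run between the posts' inner faces; the two y-running rails run between the posts' inner faces). 10 slats, each 96 mm wide (x) and 25 mm thick, lie across the top of the two x-running rails, running the full 1065 mm width of the frame in y; along x they sit between the end posts with a 85 mm gap after the −x posts and between neighbouring slats, leaving 91 mm before the +x posts.


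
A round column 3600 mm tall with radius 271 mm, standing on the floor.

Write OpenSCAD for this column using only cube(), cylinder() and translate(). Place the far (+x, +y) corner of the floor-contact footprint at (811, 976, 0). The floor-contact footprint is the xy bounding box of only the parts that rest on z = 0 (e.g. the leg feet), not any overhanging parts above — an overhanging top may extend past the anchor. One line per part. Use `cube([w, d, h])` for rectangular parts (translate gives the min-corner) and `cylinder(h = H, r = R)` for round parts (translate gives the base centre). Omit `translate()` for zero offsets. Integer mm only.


translate([540, 705, 0]) cylinder(h = 3600, r = 271);


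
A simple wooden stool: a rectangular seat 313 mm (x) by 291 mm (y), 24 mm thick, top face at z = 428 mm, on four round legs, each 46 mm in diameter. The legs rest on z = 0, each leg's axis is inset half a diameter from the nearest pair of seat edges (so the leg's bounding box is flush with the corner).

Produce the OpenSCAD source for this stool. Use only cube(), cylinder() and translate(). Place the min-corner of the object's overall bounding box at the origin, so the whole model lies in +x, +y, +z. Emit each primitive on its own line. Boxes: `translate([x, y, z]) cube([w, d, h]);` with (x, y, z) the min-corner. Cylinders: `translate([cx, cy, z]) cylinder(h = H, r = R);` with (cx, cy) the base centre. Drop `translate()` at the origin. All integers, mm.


translate([0, 0, 404]) cube([313, 291, 24]);
translate([23, 23, 0]) cylinder(h = 404, r = 23);
translate([290, 23, 0]) cylinder(h = 404, r = 23);
translate([23, 268, 0]) cylinder(h = 404, r = 23);
translate([290, 268, 0]) cylinder(h = 404, r = 23);


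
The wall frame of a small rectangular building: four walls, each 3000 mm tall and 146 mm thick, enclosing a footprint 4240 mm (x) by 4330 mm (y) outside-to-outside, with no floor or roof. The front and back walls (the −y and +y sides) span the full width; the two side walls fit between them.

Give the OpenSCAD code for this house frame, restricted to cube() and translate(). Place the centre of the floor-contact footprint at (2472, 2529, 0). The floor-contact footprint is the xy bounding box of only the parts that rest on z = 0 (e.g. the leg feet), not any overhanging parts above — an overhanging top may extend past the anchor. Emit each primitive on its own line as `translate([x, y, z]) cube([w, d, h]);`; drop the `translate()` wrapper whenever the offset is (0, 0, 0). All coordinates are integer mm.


translate([352, 364, 0]) cube([4240, 146, 3000]);
translate([352, 4548, 0]) cube([4240, 146, 3000]);
translate([352, 510, 0]) cube([146, 4038, 3000]);
translate([4446, 510, 0]) cube([146, 4038, 3000]);


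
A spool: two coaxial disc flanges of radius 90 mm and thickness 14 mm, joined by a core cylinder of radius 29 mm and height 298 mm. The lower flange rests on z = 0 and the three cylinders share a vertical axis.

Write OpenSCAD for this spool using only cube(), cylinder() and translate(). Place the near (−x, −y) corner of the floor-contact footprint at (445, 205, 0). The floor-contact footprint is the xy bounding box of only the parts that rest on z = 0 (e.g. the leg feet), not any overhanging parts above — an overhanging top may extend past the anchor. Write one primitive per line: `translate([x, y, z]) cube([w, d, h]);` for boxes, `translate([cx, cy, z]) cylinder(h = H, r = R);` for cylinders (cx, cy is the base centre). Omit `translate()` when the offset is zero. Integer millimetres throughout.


translate([535, 295, 0]) cylinder(h = 14, r = 90);
translate([535, 295, 14]) cylinder(h = 298, r = 29);
translate([535, 295, 312]) cylinder(h = 14, r = 90);
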